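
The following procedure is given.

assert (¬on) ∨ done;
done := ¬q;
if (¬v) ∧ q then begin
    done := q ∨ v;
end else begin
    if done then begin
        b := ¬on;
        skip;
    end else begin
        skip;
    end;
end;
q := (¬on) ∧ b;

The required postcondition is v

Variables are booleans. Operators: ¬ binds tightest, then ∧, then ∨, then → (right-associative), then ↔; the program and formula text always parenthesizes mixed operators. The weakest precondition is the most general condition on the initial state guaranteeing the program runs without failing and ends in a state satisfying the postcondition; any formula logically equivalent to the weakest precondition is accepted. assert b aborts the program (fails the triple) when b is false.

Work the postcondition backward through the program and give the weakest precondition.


Working backward. After the program, v must hold.
Before q := (¬on) ∧ b: v
Then branch requires v; else branch requires (done → v) ∧ ((¬done) → v).
Before the if: (((¬v) ∧ q) → v) ∧ ((¬((¬v) ∧ q)) → ((done → v) ∧ ((¬done) → v)))
Before done := ¬q: (((¬v) ∧ q) → v) ∧ ((¬((¬v) ∧ q)) → (((¬q) → v) ∧ (q → v)))
Before assert (¬on) ∨ done: ((¬on) ∨ done) ∧ (((¬v) ∧ q) → v) ∧ ((¬((¬v) ∧ q)) → (((¬q) → v) ∧ (q → v)))
Answer: WP = ((¬on) ∨ done) ∧ (((¬v) ∧ q) → v) ∧ ((¬((¬v) ∧ q)) → (((¬q) → v) ∧ (q → v)))


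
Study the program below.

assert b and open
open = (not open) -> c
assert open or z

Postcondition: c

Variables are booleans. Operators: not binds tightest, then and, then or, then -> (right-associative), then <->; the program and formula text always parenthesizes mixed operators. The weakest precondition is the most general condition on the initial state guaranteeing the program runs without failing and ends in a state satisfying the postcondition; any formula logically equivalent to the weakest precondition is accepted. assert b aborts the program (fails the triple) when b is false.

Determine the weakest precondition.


Working backward. After the program, c must hold.
Before assert open or z: (open or z) and c
Before open := (not open) -> c: (((not open) -> c) or z) and c
Before assert b and open: b and open and (((not open) -> c) or z) and c
Answer: WP = b and open and (((not open) -> c) or z) and c


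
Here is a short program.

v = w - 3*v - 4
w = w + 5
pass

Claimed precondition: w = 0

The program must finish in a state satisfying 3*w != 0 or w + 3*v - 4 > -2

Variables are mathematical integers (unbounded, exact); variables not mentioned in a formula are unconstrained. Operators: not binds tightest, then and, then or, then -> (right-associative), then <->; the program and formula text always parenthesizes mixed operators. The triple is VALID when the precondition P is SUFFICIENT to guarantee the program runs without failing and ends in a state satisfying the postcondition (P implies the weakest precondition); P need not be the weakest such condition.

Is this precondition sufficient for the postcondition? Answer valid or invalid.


Working backward. After the program, the postcondition 3*w != 0 or w + 3*v - 4 > -2 must hold; in canonical form it is 3*w != 0 or 3*v + w > 2.
Before skip: 3*w != 0 or 3*v + w > 2
Before w := w + 5: 3*w != -15 or 3*v + w > -3
Before v := w - 3*v - 4: 3*w != -15 or 4*w > 9*v + 9
The weakest precondition is 3*w != -15 or 4*w > 9*v + 9.
Check whether w = 0 implies it.
Every state satisfying the precondition satisfies the weakest precondition: the implication holds.
Answer: valid


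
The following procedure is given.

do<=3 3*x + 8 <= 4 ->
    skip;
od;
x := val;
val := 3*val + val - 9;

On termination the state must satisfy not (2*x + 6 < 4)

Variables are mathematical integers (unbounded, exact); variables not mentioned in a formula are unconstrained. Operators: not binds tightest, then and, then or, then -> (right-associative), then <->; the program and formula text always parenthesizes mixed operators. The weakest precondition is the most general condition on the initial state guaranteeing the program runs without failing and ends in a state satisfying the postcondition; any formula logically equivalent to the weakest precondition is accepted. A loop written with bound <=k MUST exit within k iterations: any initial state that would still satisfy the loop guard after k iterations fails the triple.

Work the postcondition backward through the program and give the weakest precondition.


Working backward. After the program, the postcondition not (2*x + 6 < 4) must hold; in canonical form it is not (2*x < -2).
Before val := 3*val + val - 9: not (2*x < -2)
Before x := val: not (2*val < -2)
Before the loop (bound <=3), unroll the exhaustion recursion (WP_0 = exit-now case; WP_j = one more guarded iteration, up to j = 3):
  WP_0: (not (3*x <= -4)) and (not (2*val < -2))
  WP_1: (3*x <= -4 -> ((not (3*x <= -4)) and (not (2*val < -2)))) and ((not (3*x <= -4)) -> (not (2*val < -2)))
  WP_2: (3*x <= -4 -> ((3*x <= -4 -> ((not (3*x <= -4)) and (not (2*val < -2)))) and ((not (3*x <= -4)) -> (not (2*val < -2))))) and ((not (3*x <= -4)) -> (not (2*val < -2)))
  WP_3: (3*x <= -4 -> ((3*x <= -4 -> ((3*x <= -4 -> ((not (3*x <= -4)) and (not (2*val < -2)))) and ((not (3*x <= -4)) -> (not (2*val < -2))))) and ((not (3*x <= -4)) -> (not (2*val < -2))))) and ((not (3*x <= -4)) -> (not (2*val < -2)))
So before the loop: (3*x <= -4 -> ((3*x <= -4 -> ((3*x <= -4 -> ((not (3*x <= -4)) and (not (2*val < -2)))) and ((not (3*x <= -4)) -> (not (2*val < -2))))) and ((not (3*x <= -4)) -> (not (2*val < -2))))) and ((not (3*x <= -4)) -> (not (2*val < -2)))
Answer: WP = (3*x <= -4 -> ((3*x <= -4 -> ((3*x <= -4 -> ((not (3*x <= -4)) and (not (2*val < -2)))) and ((not (3*x <= -4)) -> (not (2*val < -2))))) and ((not (3*x <= -4)) -> (not (2*val < -2))))) and ((not (3*x <= -4)) -> (not (2*val < -2)))


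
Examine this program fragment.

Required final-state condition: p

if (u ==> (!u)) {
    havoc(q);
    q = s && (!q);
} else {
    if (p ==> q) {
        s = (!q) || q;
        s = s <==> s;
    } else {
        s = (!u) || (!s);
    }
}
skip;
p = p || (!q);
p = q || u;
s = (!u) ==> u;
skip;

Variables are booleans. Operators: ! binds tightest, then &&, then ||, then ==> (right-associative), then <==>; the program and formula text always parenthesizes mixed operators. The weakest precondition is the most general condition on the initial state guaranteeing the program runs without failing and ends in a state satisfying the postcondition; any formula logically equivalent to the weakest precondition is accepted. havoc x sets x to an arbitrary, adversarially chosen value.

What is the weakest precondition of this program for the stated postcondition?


Working backward. After the program, p must hold.
Before skip: p
Before s := (!u) ==> u: p
Before p := q || u: q || u
Before p := p || (!q): q || u
Before skip: q || u
Then branch requires u && (s || u); else branch requires ((p ==> q) ==> (q || u)) && ((!(p ==> q)) ==> (q || u)).
Before the if: ((u ==> (!u)) ==> (u && (s || u))) && ((!(u ==> (!u))) ==> (((p ==> q) ==> (q || u)) && ((!(p ==> q)) ==> (q || u))))
Answer: WP = ((u ==> (!u)) ==> (u && (s || u))) && ((!(u ==> (!u))) ==> (((p ==> q) ==> (q || u)) && ((!(p ==> q)) ==> (q || u))))


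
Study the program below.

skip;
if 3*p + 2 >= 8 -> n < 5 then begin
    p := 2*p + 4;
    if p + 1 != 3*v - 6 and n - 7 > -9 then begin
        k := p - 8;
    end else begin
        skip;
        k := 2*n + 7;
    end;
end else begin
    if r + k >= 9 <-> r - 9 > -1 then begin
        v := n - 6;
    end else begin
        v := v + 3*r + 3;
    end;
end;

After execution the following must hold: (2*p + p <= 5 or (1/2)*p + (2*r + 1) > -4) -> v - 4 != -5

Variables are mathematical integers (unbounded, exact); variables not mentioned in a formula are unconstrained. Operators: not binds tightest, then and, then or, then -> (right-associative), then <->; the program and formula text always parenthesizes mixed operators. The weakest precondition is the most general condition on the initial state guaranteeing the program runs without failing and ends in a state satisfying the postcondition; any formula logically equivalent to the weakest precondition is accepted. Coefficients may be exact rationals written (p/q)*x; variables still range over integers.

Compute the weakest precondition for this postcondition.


Working backward. After the program, the postcondition (2*p + p <= 5 or (1/2)*p + (2*r + 1) > -4) -> v - 4 != -5 must hold; in canonical form it is (3*p <= 5 or (1/2)*p + 2*r > -5) -> v != -1.
Then branch requires ((2*p != 3*v - 11 and n > -2) -> ((6*p <= -7 or p + 2*r > -7) -> v != -1)) and ((not (2*p != 3*v - 11 and n > -2)) -> ((6*p <= -7 or p + 2*r > -7) -> v != -1)); else branch requires ((k + r >= 9 <-> r > 8) -> ((3*p <= 5 or (1/2)*p + 2*r > -5) -> n != 5)) and ((not (k + r >= 9 <-> r > 8)) -> ((3*p <= 5 or (1/2)*p + 2*r > -5) -> 3*r + v != -4)).
Before the if: ((3*p >= 6 -> n < 5) -> (((2*p != 3*v - 11 and n > -2) -> ((6*p <= -7 or p + 2*r > -7) -> v != -1)) and ((not (2*p != 3*v - 11 and n > -2)) -> ((6*p <= -7 or p + 2*r > -7) -> v != -1)))) and ((not (3*p >= 6 -> n < 5)) -> (((k + r >= 9 <-> r > 8) -> ((3*p <= 5 or (1/2)*p + 2*r > -5) -> n != 5)) and ((not (k + r >= 9 <-> r > 8)) -> ((3*p <= 5 or (1/2)*p + 2*r > -5) -> 3*r + v != -4))))
Before skip: ((3*p >= 6 -> n < 5) -> (((2*p != 3*v - 11 and n > -2) -> ((6*p <= -7 or p + 2*r > -7) -> v != -1)) and ((not (2*p != 3*v - 11 and n > -2)) -> ((6*p <= -7 or p + 2*r > -7) -> v != -1)))) and ((not (3*p >= 6 -> n < 5)) -> (((k + r >= 9 <-> r > 8) -> ((3*p <= 5 or (1/2)*p + 2*r > -5) -> n != 5)) and ((not (k + r >= 9 <-> r > 8)) -> ((3*p <= 5 or (1/2)*p + 2*r > -5) -> 3*r + v != -4))))
Answer: WP = ((3*p >= 6 -> n < 5) -> (((2*p != 3*v - 11 and n > -2) -> ((6*p <= -7 or p + 2*r > -7) -> v != -1)) and ((not (2*p != 3*v - 11 and n > -2)) -> ((6*p <= -7 or p + 2*r > -7) -> v != -1)))) and ((not (3*p >= 6 -> n < 5)) -> (((k + r >= 9 <-> r > 8) -> ((3*p <= 5 or (1/2)*p + 2*r > -5) -> n != 5)) and ((not (k + r >= 9 <-> r > 8)) -> ((3*p <= 5 or (1/2)*p + 2*r > -5) -> 3*r + v != -4))))


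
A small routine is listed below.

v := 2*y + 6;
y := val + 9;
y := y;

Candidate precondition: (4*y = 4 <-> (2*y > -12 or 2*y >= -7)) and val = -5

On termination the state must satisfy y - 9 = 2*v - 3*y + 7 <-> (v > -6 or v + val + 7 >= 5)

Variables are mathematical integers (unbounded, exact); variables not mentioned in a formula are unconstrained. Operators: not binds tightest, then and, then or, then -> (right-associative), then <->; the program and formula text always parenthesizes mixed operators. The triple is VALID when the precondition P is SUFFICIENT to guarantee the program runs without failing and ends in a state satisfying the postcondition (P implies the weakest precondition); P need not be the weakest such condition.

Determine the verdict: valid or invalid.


Working backward. After the program, the postcondition y - 9 = 2*v - 3*y + 7 <-> (v > -6 or v + val + 7 >= 5) must hold; in canonical form it is 4*y = 2*v + 16 <-> (v > -6 or v + val >= -2).
Before y := y: 4*y = 2*v + 16 <-> (v > -6 or v + val >= -2)
Before y := val + 9: 4*val = 2*v - 20 <-> (v > -6 or v + val >= -2)
Before v := 2*y + 6: 4*val = 4*y - 8 <-> (2*y > -12 or val + 2*y >= -8)
The weakest precondition is 4*val = 4*y - 8 <-> (2*y > -12 or val + 2*y >= -8).
Check whether (4*y = 4 <-> (2*y > -12 or 2*y >= -7)) and val = -5 implies it.
Countermodel: at the initial state val = -5, y = 1, the precondition holds but the weakest precondition fails.
Answer: invalid


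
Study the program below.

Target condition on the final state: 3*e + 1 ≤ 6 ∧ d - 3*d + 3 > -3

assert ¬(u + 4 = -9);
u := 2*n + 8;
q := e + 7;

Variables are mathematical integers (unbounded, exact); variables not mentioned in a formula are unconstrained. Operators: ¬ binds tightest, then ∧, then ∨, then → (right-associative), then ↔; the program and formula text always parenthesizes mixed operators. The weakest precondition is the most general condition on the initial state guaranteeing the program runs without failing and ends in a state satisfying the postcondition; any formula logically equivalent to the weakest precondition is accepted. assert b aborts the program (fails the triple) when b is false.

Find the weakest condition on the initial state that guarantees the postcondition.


Working backward. After the program, the postcondition 3*e + 1 ≤ 6 ∧ d - 3*d + 3 > -3 must hold; in canonical form it is 3*e ≤ 5 ∧ 2*d < 6.
Before q := e + 7: 3*e ≤ 5 ∧ 2*d < 6
Before u := 2*n + 8: 3*e ≤ 5 ∧ 2*d < 6
Before assert ¬(u + 4 = -9): (¬(u = -13)) ∧ 3*e ≤ 5 ∧ 2*d < 6
Answer: WP = (¬(u = -13)) ∧ 3*e ≤ 5 ∧ 2*d < 6


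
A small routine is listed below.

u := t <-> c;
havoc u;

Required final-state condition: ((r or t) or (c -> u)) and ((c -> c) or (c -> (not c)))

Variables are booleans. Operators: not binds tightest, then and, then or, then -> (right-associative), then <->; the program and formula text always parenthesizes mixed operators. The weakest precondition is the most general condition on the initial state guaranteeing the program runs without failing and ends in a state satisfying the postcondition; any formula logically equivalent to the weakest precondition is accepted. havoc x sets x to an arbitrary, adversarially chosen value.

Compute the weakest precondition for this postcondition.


Working backward. After the program, the postcondition ((r or t) or (c -> u)) and ((c -> c) or (c -> (not c))) must hold; in canonical form it is r or t or (c -> u).
Before havoc u: r or t or (not c)
Before u := t <-> c: r or t or (not c)
Answer: WP = r or t or (not c)


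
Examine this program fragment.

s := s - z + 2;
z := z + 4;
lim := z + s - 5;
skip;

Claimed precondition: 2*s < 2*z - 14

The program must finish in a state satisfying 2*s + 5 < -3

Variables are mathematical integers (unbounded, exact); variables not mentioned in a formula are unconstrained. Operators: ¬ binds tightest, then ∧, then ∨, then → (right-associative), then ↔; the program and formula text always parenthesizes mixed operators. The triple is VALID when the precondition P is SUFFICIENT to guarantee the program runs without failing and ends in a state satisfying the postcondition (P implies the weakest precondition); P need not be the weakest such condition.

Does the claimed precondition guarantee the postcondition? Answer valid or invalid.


Working backward. After the program, the postcondition 2*s + 5 < -3 must hold; in canonical form it is 2*s < -8.
Before skip: 2*s < -8
Before lim := z + s - 5: 2*s < -8
Before z := z + 4: 2*s < -8
Before s := s - z + 2: 2*s < 2*z - 12
The weakest precondition is 2*s < 2*z - 12.
Check whether 2*s < 2*z - 14 implies it.
Every state satisfying the precondition satisfies the weakest precondition: the implication holds.
Answer: valid


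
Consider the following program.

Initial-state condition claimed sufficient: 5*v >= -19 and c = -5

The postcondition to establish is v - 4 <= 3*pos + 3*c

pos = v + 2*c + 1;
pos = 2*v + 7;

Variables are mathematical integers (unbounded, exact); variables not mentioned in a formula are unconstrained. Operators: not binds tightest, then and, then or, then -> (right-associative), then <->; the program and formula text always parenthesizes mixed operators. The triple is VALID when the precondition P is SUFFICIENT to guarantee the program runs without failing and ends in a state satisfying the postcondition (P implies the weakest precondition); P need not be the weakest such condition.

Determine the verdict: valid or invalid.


Working backward. After the program, the postcondition v - 4 <= 3*pos + 3*c must hold; in canonical form it is v <= 3*c + 3*pos + 4.
Before pos := 2*v + 7: 3*c + 5*v >= -25
Before pos := v + 2*c + 1: 3*c + 5*v >= -25
The weakest precondition is 3*c + 5*v >= -25.
Check whether 5*v >= -19 and c = -5 implies it.
Countermodel: at the initial state c = -5, v = -3, the precondition holds but the weakest precondition fails.
Answer: invalid


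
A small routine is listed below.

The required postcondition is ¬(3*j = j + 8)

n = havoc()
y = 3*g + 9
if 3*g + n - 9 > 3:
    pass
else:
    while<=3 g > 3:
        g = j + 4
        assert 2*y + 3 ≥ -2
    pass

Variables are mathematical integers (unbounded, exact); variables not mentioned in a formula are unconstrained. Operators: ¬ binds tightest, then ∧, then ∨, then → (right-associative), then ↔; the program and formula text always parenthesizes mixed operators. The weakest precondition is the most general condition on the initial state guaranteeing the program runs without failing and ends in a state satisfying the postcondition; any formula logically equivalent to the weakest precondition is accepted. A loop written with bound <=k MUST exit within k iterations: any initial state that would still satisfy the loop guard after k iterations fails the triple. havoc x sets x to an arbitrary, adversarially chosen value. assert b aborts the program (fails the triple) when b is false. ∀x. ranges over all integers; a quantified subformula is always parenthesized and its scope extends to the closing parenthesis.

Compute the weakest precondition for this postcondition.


Working backward. After the program, the postcondition ¬(3*j = j + 8) must hold; in canonical form it is ¬(2*j = 8).
Then branch requires ¬(2*j = 8); else branch requires (g > 3 → (2*y ≥ -5 ∧ (j > -1 → (2*y ≥ -5 ∧ (j > -1 → (2*y ≥ -5 ∧ (¬(j > -1)) ∧ (¬(2*j = 8)))) ∧ ((¬(j > -1)) → (¬(2*j = 8))))) ∧ ((¬(j > -1)) → (¬(2*j = 8))))) ∧ ((¬(g > 3)) → (¬(2*j = 8))).
Before the if: (3*g + n > 12 → (¬(2*j = 8))) ∧ ((¬(3*g + n > 12)) → ((g > 3 → (2*y ≥ -5 ∧ (j > -1 → (2*y ≥ -5 ∧ (j > -1 → (2*y ≥ -5 ∧ (¬(j > -1)) ∧ (¬(2*j = 8)))) ∧ ((¬(j > -1)) → (¬(2*j = 8))))) ∧ ((¬(j > -1)) → (¬(2*j = 8))))) ∧ ((¬(g > 3)) → (¬(2*j = 8)))))
Before y := 3*g + 9: (3*g + n > 12 → (¬(2*j = 8))) ∧ ((¬(3*g + n > 12)) → ((g > 3 → (6*g ≥ -23 ∧ (j > -1 → (6*g ≥ -23 ∧ (j > -1 → (6*g ≥ -23 ∧ (¬(j > -1)) ∧ (¬(2*j = 8)))) ∧ ((¬(j > -1)) → (¬(2*j = 8))))) ∧ ((¬(j > -1)) → (¬(2*j = 8))))) ∧ ((¬(g > 3)) → (¬(2*j = 8)))))
Before havoc n: ∀n_1. ((3*g + n_1 > 12 → (¬(2*j = 8))) ∧ ((¬(3*g + n_1 > 12)) → ((g > 3 → (6*g ≥ -23 ∧ (j > -1 → (6*g ≥ -23 ∧ (j > -1 → (6*g ≥ -23 ∧ (¬(j > -1)) ∧ (¬(2*j = 8)))) ∧ ((¬(j > -1)) → (¬(2*j = 8))))) ∧ ((¬(j > -1)) → (¬(2*j = 8))))) ∧ ((¬(g > 3)) → (¬(2*j = 8))))))
Answer: WP = ∀n_1. ((3*g + n_1 > 12 → (¬(2*j = 8))) ∧ ((¬(3*g + n_1 > 12)) → ((g > 3 → (6*g ≥ -23 ∧ (j > -1 → (6*g ≥ -23 ∧ (j > -1 → (6*g ≥ -23 ∧ (¬(j > -1)) ∧ (¬(2*j = 8)))) ∧ ((¬(j > -1)) → (¬(2*j = 8))))) ∧ ((¬(j > -1)) → (¬(2*j = 8))))) ∧ ((¬(g > 3)) → (¬(2*j = 8))))))


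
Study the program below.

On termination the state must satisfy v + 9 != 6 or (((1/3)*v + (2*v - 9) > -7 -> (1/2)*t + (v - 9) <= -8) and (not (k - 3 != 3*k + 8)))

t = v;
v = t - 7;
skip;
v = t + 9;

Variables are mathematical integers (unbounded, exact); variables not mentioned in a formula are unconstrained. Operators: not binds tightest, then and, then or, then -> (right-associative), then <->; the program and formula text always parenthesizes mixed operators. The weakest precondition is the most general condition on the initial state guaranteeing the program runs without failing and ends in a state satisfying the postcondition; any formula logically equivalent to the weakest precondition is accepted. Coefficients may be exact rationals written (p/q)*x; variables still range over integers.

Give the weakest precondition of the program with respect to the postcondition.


Working backward. After the program, the postcondition v + 9 != 6 or (((1/3)*v + (2*v - 9) > -7 -> (1/2)*t + (v - 9) <= -8) and (not (k - 3 != 3*k + 8))) must hold; in canonical form it is v != -3 or (((7/3)*v > 2 -> (1/2)*t + v <= 1) and (not (2*k != -11))).
Before v := t + 9: t != -12 or (((7/3)*t > -19 -> (3/2)*t <= -8) and (not (2*k != -11)))
Before skip: t != -12 or (((7/3)*t > -19 -> (3/2)*t <= -8) and (not (2*k != -11)))
Before v := t - 7: t != -12 or (((7/3)*t > -19 -> (3/2)*t <= -8) and (not (2*k != -11)))
Before t := v: v != -12 or (((7/3)*v > -19 -> (3/2)*v <= -8) and (not (2*k != -11)))
Answer: WP = v != -12 or (((7/3)*v > -19 -> (3/2)*v <= -8) and (not (2*k != -11)))


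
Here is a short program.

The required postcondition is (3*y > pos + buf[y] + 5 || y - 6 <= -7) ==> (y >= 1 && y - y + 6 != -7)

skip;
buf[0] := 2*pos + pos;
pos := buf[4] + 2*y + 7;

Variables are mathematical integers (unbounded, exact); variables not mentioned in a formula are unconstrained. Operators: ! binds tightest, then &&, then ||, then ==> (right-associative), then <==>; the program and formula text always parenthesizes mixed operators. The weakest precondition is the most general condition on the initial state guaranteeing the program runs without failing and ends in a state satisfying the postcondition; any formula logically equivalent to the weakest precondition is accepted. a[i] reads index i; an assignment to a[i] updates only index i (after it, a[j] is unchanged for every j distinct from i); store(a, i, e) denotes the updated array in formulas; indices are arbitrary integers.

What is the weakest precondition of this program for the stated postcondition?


Working backward. After the program, the postcondition (3*y > pos + buf[y] + 5 || y - 6 <= -7) ==> (y >= 1 && y - y + 6 != -7) must hold; in canonical form it is (3*y > buf[y] + pos + 5 || y <= -1) ==> y >= 1.
Before pos := buf[4] + 2*y + 7: (y > buf[4] + buf[y] + 12 || y <= -1) ==> y >= 1
Before buf[0] := 2*pos + pos: (y > buf[4] + store(buf, 0, 3*pos)[y] + 12 || y <= -1) ==> y >= 1
Before skip: (y > buf[4] + store(buf, 0, 3*pos)[y] + 12 || y <= -1) ==> y >= 1
Answer: WP = (y > buf[4] + store(buf, 0, 3*pos)[y] + 12 || y <= -1) ==> y >= 1


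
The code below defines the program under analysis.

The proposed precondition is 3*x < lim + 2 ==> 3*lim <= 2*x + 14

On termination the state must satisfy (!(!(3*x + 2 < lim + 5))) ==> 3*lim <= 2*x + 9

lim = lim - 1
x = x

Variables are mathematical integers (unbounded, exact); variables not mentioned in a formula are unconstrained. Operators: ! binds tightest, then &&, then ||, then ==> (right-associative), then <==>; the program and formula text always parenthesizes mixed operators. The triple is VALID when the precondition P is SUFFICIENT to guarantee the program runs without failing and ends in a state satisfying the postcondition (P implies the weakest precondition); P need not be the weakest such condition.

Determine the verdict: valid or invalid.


Working backward. After the program, the postcondition (!(!(3*x + 2 < lim + 5))) ==> 3*lim <= 2*x + 9 must hold; in canonical form it is 3*x < lim + 3 ==> 3*lim <= 2*x + 9.
Before x := x: 3*x < lim + 3 ==> 3*lim <= 2*x + 9
Before lim := lim - 1: 3*x < lim + 2 ==> 3*lim <= 2*x + 12
The weakest precondition is 3*x < lim + 2 ==> 3*lim <= 2*x + 12.
Check whether 3*x < lim + 2 ==> 3*lim <= 2*x + 14 implies it.
Countermodel: at the initial state lim = 5, x = 1, the precondition holds but the weakest precondition fails.
Answer: invalid


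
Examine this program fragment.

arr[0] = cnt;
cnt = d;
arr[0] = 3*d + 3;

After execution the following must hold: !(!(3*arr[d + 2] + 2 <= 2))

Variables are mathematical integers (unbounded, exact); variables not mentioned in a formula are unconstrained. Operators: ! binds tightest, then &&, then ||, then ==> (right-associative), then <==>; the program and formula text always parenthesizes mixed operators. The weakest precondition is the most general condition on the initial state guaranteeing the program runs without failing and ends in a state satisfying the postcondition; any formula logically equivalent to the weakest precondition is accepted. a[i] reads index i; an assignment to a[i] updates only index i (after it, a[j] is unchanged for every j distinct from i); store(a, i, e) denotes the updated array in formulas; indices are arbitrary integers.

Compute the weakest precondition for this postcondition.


Working backward. After the program, the postcondition !(!(3*arr[d + 2] + 2 <= 2)) must hold; in canonical form it is 3*arr[d + 2] <= 0.
Before arr[0] := 3*d + 3: 3*store(arr, 0, 3*d + 3)[d + 2] <= 0
Before cnt := d: 3*store(arr, 0, 3*d + 3)[d + 2] <= 0
Before arr[0] := cnt: 3*store(store(arr, 0, cnt), 0, 3*d + 3)[d + 2] <= 0
Answer: WP = 3*store(store(arr, 0, cnt), 0, 3*d + 3)[d + 2] <= 0


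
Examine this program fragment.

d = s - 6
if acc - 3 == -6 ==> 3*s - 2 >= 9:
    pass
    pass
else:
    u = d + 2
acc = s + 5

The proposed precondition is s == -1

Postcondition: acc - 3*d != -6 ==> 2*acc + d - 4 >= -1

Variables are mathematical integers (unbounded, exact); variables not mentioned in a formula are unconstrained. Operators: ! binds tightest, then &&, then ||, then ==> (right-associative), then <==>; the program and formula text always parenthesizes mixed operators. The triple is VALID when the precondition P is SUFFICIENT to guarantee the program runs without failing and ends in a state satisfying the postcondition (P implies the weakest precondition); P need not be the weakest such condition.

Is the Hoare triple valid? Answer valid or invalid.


Working backward. After the program, the postcondition acc - 3*d != -6 ==> 2*acc + d - 4 >= -1 must hold; in canonical form it is acc != 3*d - 6 ==> 2*acc + d >= 3.
Before acc := s + 5: s != 3*d - 11 ==> d + 2*s >= -7
Then branch requires s != 3*d - 11 ==> d + 2*s >= -7; else branch requires s != 3*d - 11 ==> d + 2*s >= -7.
Before the if: ((acc == -3 ==> 3*s >= 11) ==> (s != 3*d - 11 ==> d + 2*s >= -7)) && ((!(acc == -3 ==> 3*s >= 11)) ==> (s != 3*d - 11 ==> d + 2*s >= -7))
Before d := s - 6: ((acc == -3 ==> 3*s >= 11) ==> (2*s != 29 ==> 3*s >= -1)) && ((!(acc == -3 ==> 3*s >= 11)) ==> (2*s != 29 ==> 3*s >= -1))
The weakest precondition is ((acc == -3 ==> 3*s >= 11) ==> (2*s != 29 ==> 3*s >= -1)) && ((!(acc == -3 ==> 3*s >= 11)) ==> (2*s != 29 ==> 3*s >= -1)).
Check whether s == -1 implies it.
Countermodel: at the initial state acc = 0, s = -1, the precondition holds but the weakest precondition fails.
Answer: invalid


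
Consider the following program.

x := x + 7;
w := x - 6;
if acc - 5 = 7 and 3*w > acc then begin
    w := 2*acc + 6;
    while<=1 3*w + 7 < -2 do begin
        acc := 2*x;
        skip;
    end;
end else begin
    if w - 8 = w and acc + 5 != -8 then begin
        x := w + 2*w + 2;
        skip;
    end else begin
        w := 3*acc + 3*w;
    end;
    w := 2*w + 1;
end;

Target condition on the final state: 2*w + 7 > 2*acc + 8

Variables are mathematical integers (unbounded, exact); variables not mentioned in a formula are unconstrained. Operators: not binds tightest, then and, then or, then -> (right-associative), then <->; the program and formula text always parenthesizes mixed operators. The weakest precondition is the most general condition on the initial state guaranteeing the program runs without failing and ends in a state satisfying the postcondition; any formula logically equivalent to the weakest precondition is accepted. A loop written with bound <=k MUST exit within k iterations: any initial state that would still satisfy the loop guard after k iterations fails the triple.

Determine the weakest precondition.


Working backward. After the program, the postcondition 2*w + 7 > 2*acc + 8 must hold; in canonical form it is 2*w > 2*acc + 1.
Then branch requires (6*acc < -27 -> ((not (6*acc < -27)) and 4*acc > 4*x - 11)) and ((not (6*acc < -27)) -> 2*acc > -11); else branch requires 10*acc + 12*w > -1.
Before the if: ((acc = 12 and 3*w > acc) -> ((6*acc < -27 -> ((not (6*acc < -27)) and 4*acc > 4*x - 11)) and ((not (6*acc < -27)) -> 2*acc > -11))) and ((not (acc = 12 and 3*w > acc)) -> 10*acc + 12*w > -1)
Before w := x - 6: ((acc = 12 and 3*x > acc + 18) -> ((6*acc < -27 -> ((not (6*acc < -27)) and 4*acc > 4*x - 11)) and ((not (6*acc < -27)) -> 2*acc > -11))) and ((not (acc = 12 and 3*x > acc + 18)) -> 10*acc + 12*x > 71)
Before x := x + 7: ((acc = 12 and 3*x > acc - 3) -> ((6*acc < -27 -> ((not (6*acc < -27)) and 4*acc > 4*x + 17)) and ((not (6*acc < -27)) -> 2*acc > -11))) and ((not (acc = 12 and 3*x > acc - 3)) -> 10*acc + 12*x > -13)
Answer: WP = ((acc = 12 and 3*x > acc - 3) -> ((6*acc < -27 -> ((not (6*acc < -27)) and 4*acc > 4*x + 17)) and ((not (6*acc < -27)) -> 2*acc > -11))) and ((not (acc = 12 and 3*x > acc - 3)) -> 10*acc + 12*x > -13)


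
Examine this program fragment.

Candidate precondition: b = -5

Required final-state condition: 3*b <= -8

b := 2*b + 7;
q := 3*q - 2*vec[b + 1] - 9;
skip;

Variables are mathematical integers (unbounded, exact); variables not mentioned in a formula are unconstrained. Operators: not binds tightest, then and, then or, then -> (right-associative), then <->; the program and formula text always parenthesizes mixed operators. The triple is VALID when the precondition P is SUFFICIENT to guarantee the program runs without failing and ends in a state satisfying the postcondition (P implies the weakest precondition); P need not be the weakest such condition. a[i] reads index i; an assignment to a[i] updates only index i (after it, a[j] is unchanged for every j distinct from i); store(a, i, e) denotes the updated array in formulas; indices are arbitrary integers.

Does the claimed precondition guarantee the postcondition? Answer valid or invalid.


Working backward. After the program, 3*b <= -8 must hold.
Before skip: 3*b <= -8
Before q := 3*q - 2*vec[b + 1] - 9: 3*b <= -8
Before b := 2*b + 7: 6*b <= -29
The weakest precondition is 6*b <= -29.
Check whether b = -5 implies it.
Every state satisfying the precondition satisfies the weakest precondition: the implication holds.
Answer: valid


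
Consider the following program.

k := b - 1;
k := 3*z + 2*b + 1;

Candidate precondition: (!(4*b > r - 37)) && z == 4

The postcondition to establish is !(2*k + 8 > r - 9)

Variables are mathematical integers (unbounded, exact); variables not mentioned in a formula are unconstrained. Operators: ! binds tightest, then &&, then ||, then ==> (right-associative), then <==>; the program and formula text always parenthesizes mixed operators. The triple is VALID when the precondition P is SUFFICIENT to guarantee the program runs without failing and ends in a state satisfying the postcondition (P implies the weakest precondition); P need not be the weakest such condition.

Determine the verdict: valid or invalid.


Working backward. After the program, the postcondition !(2*k + 8 > r - 9) must hold; in canonical form it is !(2*k > r - 17).
Before k := 3*z + 2*b + 1: !(4*b + 6*z > r - 19)
Before k := b - 1: !(4*b + 6*z > r - 19)
The weakest precondition is !(4*b + 6*z > r - 19).
Check whether (!(4*b > r - 37)) && z == 4 implies it.
Countermodel: at the initial state b = 0, r = 37, z = 4, the precondition holds but the weakest precondition fails.
Answer: invalid


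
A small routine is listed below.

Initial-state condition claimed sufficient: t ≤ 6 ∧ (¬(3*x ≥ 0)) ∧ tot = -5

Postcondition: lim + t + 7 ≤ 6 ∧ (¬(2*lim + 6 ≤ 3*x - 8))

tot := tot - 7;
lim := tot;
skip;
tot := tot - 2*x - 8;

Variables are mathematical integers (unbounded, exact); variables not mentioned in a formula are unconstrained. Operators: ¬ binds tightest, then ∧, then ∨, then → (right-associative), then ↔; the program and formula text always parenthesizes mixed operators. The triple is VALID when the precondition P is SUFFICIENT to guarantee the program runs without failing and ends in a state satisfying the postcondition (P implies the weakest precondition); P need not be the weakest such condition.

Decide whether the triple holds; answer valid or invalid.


Working backward. After the program, the postcondition lim + t + 7 ≤ 6 ∧ (¬(2*lim + 6 ≤ 3*x - 8)) must hold; in canonical form it is lim + t ≤ -1 ∧ (¬(2*lim ≤ 3*x - 14)).
Before tot := tot - 2*x - 8: lim + t ≤ -1 ∧ (¬(2*lim ≤ 3*x - 14))
Before skip: lim + t ≤ -1 ∧ (¬(2*lim ≤ 3*x - 14))
Before lim := tot: t + tot ≤ -1 ∧ (¬(2*tot ≤ 3*x - 14))
Before tot := tot - 7: t + tot ≤ 6 ∧ (¬(2*tot ≤ 3*x))
The weakest precondition is t + tot ≤ 6 ∧ (¬(2*tot ≤ 3*x)).
Check whether t ≤ 6 ∧ (¬(3*x ≥ 0)) ∧ tot = -5 implies it.
Countermodel: at the initial state t = 0, tot = -5, x = -1, the precondition holds but the weakest precondition fails.
Answer: invalid


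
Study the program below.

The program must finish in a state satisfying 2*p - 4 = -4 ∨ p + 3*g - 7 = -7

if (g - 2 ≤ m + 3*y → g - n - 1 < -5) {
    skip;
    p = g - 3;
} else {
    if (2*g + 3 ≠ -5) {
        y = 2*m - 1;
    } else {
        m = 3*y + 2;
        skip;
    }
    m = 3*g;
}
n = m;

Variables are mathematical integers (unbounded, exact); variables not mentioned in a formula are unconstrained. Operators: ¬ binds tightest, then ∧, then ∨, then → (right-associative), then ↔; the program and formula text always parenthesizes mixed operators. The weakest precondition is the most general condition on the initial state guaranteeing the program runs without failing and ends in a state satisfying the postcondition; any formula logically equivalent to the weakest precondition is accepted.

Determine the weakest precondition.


Working backward. After the program, the postcondition 2*p - 4 = -4 ∨ p + 3*g - 7 = -7 must hold; in canonical form it is 2*p = 0 ∨ 3*g + p = 0.
Before n := m: 2*p = 0 ∨ 3*g + p = 0
Then branch requires 2*g = 6 ∨ 4*g = 3; else branch requires (2*g ≠ -8 → (2*p = 0 ∨ 3*g + p = 0)) ∧ ((¬(2*g ≠ -8)) → (2*p = 0 ∨ 3*g + p = 0)).
Before the if: ((g ≤ m + 3*y + 2 → g < n - 4) → (2*g = 6 ∨ 4*g = 3)) ∧ ((¬(g ≤ m + 3*y + 2 → g < n - 4)) → ((2*g ≠ -8 → (2*p = 0 ∨ 3*g + p = 0)) ∧ ((¬(2*g ≠ -8)) → (2*p = 0 ∨ 3*g + p = 0))))
Answer: WP = ((g ≤ m + 3*y + 2 → g < n - 4) → (2*g = 6 ∨ 4*g = 3)) ∧ ((¬(g ≤ m + 3*y + 2 → g < n - 4)) → ((2*g ≠ -8 → (2*p = 0 ∨ 3*g + p = 0)) ∧ ((¬(2*g ≠ -8)) → (2*p = 0 ∨ 3*g + p = 0))))


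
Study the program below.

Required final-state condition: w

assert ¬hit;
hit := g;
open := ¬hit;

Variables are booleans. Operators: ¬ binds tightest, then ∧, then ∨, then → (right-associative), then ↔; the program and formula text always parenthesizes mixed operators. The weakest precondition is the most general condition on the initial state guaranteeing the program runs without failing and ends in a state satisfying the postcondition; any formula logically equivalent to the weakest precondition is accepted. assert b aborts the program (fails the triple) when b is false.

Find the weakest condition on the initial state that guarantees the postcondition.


Working backward. After the program, w must hold.
Before open := ¬hit: w
Before hit := g: w
Before assert ¬hit: (¬hit) ∧ w
Answer: WP = (¬hit) ∧ w


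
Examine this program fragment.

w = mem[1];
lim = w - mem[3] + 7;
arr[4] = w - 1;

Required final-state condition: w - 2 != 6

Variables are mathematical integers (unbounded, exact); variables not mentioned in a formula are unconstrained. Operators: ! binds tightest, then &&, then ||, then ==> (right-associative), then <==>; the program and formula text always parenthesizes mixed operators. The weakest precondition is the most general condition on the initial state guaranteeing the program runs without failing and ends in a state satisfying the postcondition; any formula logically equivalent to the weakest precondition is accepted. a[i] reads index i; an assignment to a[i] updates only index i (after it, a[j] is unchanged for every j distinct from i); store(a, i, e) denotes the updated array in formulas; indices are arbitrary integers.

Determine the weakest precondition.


Working backward. After the program, the postcondition w - 2 != 6 must hold; in canonical form it is w != 8.
Before arr[4] := w - 1: w != 8
Before lim := w - mem[3] + 7: w != 8
Before w := mem[1]: mem[1] != 8
Answer: WP = mem[1] != 8


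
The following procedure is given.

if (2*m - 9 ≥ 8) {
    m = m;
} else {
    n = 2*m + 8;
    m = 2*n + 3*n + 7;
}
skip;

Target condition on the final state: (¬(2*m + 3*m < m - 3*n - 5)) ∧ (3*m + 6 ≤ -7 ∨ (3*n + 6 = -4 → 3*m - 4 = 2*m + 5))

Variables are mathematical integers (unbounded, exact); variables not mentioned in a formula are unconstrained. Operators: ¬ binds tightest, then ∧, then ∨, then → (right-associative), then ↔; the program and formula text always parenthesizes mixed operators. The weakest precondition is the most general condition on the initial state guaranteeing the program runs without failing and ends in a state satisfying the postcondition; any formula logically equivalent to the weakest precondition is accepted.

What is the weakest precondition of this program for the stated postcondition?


Working backward. After the program, the postcondition (¬(2*m + 3*m < m - 3*n - 5)) ∧ (3*m + 6 ≤ -7 ∨ (3*n + 6 = -4 → 3*m - 4 = 2*m + 5)) must hold; in canonical form it is (¬(4*m + 3*n < -5)) ∧ (3*m ≤ -13 ∨ (3*n = -10 → m = 9)).
Before skip: (¬(4*m + 3*n < -5)) ∧ (3*m ≤ -13 ∨ (3*n = -10 → m = 9))
Then branch requires (¬(4*m + 3*n < -5)) ∧ (3*m ≤ -13 ∨ (3*n = -10 → m = 9)); else branch requires (¬(46*m < -217)) ∧ (30*m ≤ -154 ∨ (6*m = -34 → 10*m = -38)).
Before the if: (2*m ≥ 17 → ((¬(4*m + 3*n < -5)) ∧ (3*m ≤ -13 ∨ (3*n = -10 → m = 9)))) ∧ ((¬(2*m ≥ 17)) → ((¬(46*m < -217)) ∧ (30*m ≤ -154 ∨ (6*m = -34 → 10*m = -38))))
Answer: WP = (2*m ≥ 17 → ((¬(4*m + 3*n < -5)) ∧ (3*m ≤ -13 ∨ (3*n = -10 → m = 9)))) ∧ ((¬(2*m ≥ 17)) → ((¬(46*m < -217)) ∧ (30*m ≤ -154 ∨ (6*m = -34 → 10*m = -38))))


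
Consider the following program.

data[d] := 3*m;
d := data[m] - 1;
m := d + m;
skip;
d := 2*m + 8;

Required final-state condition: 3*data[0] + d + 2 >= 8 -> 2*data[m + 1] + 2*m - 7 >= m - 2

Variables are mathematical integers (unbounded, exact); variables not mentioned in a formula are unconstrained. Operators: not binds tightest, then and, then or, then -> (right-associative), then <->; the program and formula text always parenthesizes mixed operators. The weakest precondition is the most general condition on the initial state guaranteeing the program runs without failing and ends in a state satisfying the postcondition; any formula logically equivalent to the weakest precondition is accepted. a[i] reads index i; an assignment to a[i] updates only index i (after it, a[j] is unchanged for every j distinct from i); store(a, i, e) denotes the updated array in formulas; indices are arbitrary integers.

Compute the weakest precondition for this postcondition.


Working backward. After the program, the postcondition 3*data[0] + d + 2 >= 8 -> 2*data[m + 1] + 2*m - 7 >= m - 2 must hold; in canonical form it is 3*data[0] + d >= 6 -> 2*data[m + 1] + m >= 5.
Before d := 2*m + 8: 3*data[0] + 2*m >= -2 -> 2*data[m + 1] + m >= 5
Before skip: 3*data[0] + 2*m >= -2 -> 2*data[m + 1] + m >= 5
Before m := d + m: 3*data[0] + 2*d + 2*m >= -2 -> 2*data[d + m + 1] + d + m >= 5
Before d := data[m] - 1: 3*data[0] + 2*data[m] + 2*m >= 0 -> 2*data[data[m] + m] + data[m] + m >= 6
Before data[d] := 3*m: 3*store(data, d, 3*m)[0] + 2*store(data, d, 3*m)[m] + 2*m >= 0 -> 2*store(data, d, 3*m)[store(data, d, 3*m)[m] + m] + store(data, d, 3*m)[m] + m >= 6
Answer: WP = 3*store(data, d, 3*m)[0] + 2*store(data, d, 3*m)[m] + 2*m >= 0 -> 2*store(data, d, 3*m)[store(data, d, 3*m)[m] + m] + store(data, d, 3*m)[m] + m >= 6


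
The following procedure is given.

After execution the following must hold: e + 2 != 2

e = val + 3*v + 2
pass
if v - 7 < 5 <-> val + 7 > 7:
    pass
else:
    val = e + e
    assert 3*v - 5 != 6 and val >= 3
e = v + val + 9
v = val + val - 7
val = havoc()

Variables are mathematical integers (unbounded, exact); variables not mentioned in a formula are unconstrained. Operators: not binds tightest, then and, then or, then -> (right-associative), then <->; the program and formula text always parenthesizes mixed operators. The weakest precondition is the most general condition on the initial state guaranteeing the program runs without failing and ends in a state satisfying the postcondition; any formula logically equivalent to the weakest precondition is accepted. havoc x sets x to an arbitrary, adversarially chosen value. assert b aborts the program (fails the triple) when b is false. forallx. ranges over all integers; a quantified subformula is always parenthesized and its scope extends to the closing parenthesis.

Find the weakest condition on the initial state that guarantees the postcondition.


Working backward. After the program, the postcondition e + 2 != 2 must hold; in canonical form it is e != 0.
Before havoc val: e != 0
Before v := val + val - 7: e != 0
Before e := v + val + 9: v + val != -9
Then branch requires v + val != -9; else branch requires 3*v != 11 and 2*e >= 3 and 2*e + v != -9.
Before the if: ((v < 12 <-> val > 0) -> v + val != -9) and ((not (v < 12 <-> val > 0)) -> (3*v != 11 and 2*e >= 3 and 2*e + v != -9))
Before skip: ((v < 12 <-> val > 0) -> v + val != -9) and ((not (v < 12 <-> val > 0)) -> (3*v != 11 and 2*e >= 3 and 2*e + v != -9))
Before e := val + 3*v + 2: ((v < 12 <-> val > 0) -> v + val != -9) and ((not (v < 12 <-> val > 0)) -> (3*v != 11 and 6*v + 2*val >= -1 and 7*v + 2*val != -13))
Answer: WP = ((v < 12 <-> val > 0) -> v + val != -9) and ((not (v < 12 <-> val > 0)) -> (3*v != 11 and 6*v + 2*val >= -1 and 7*v + 2*val != -13))
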